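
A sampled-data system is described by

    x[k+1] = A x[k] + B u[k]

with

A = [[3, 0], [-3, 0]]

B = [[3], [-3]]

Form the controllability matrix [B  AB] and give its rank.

1

AB = [[9], [-9]]
Controllability matrix C = [B  AB] = [[3, 9], [-3, -9]]
Every column of C is a scalar multiple of column 1 = [3, -3] (multipliers 1, 3), so the columns span a one-dimensional space.
C ≠ 0, hence rank(C) = 1.
rank(C) = 1 < n = 2, so the pair (A, B) is not completely controllable.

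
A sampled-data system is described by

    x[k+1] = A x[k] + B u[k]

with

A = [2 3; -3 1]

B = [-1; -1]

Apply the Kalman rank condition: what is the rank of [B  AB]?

2

AB = [[-5], [2]]
Controllability matrix C = [B  AB] = [[-1, -5], [-1, 2]]
det(C) = (-1)·2 - (-5)·(-1) = -2 - 5 = -7 ≠ 0, so rank(C) = 2.
rank(C) = 2 = n, so the pair (A, B) is completely controllable.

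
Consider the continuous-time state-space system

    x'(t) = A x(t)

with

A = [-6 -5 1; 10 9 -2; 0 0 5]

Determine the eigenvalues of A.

-1, 4, 5

det(sI - A) = s^3 - (tr A)s^2 + (M11 + M22 + M33)s - det A, where Mii is the 2×2 principal minor of A obtained by deleting row i and column i.
tr A = (-6) + 9 + 5 = 8; M11 = 9·5 - (-2)·0 = 45 - 0 = 45; M22 = (-6)·5 - 1·0 = -30 - 0 = -30; M33 = (-6)·9 - (-5)·10 = -54 - (-50) = -4; sum of minors = 11.
det A = (-6)·(9·5 - (-2)·0) - (-5)·(10·5 - (-2)·0) + 1·(10·0 - 9·0) = (-6)·45 - (-5)·50 + 1·0 = -20.
So p(s) = det(sI - A) = s^3 - 8s^2 + 11s + 20.
Rational-root test: any integer root divides 20. Testing small divisors, s = -1 works: p(-1) = -1 + (-8) + (-11) + 20 = 0, so (s + 1) is a factor.
Dividing, p(s) = (s + 1)(s^2 - 9s + 20).
Factor s^2 - 9s + 20: two numbers with sum 9 and product 20 are 5 and 4, so s^2 - 9s + 20 = (s - 5)(s - 4).
Hence p(s) = (s - 5) (s - 4) (s + 1), with roots -1, 4, 5.
At least one eigenvalue has non-negative real part, so the system is not asymptotically stable.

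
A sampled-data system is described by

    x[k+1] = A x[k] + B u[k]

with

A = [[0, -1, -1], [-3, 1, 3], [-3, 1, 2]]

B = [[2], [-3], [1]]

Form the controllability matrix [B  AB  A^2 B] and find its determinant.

AB = [[2], [-6], [-7]]
A^2B = [[13], [-33], [-26]]
Controllability matrix C = [B  AB  A^2B] = [[2, 2, 13], [-3, -6, -33], [1, -7, -26]]
Expanding along the first row, det(C) = 2·((-6)·(-26) - (-33)·(-7)) - 2·((-3)·(-26) - (-33)·1) + 13·((-3)·(-7) - (-6)·1) = 2·(-75) - 2·111 + 13·27 = -21
Since det(C) ≠ 0, rank(C) = 3 and the system is completely controllable.

-21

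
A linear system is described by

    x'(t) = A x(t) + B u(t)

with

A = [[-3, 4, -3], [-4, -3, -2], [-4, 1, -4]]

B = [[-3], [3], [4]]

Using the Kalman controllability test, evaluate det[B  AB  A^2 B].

AB = [[9], [-5], [-1]]
A^2B = [[-44], [-19], [-37]]
Controllability matrix C = [B  AB  A^2B] = [[-3, 9, -44], [3, -5, -19], [4, -1, -37]]
Expanding along the first row, det(C) = (-3)·((-5)·(-37) - (-19)·(-1)) - 9·(3·(-37) - (-19)·4) + (-44)·(3·(-1) - (-5)·4) = (-3)·166 - 9·(-35) + (-44)·17 = -931
Since det(C) ≠ 0, rank(C) = 3 and the system is completely controllable.

-931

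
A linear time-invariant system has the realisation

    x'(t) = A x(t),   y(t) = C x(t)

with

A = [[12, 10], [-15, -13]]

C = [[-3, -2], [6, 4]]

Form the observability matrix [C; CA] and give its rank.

CA = [[-6, -4], [12, 8]]
Observability matrix O = [C; CA] = [[-3, -2], [6, 4], [-6, -4], [12, 8]]
Every row of O is a scalar multiple of row 1 = [-3, -2] (multipliers 1, -2, 2, -4), so the rows span a one-dimensional space.
O ≠ 0, hence rank(O) = 1.
rank(O) = 1 < n = 2, so the pair (A, C) is not completely observable.

1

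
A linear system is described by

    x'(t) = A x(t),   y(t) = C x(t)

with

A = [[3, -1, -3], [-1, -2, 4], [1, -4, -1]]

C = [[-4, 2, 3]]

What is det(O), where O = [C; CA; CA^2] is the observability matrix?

-3675

CA = [[-11, -12, 17]]
CA^2 = [[-4, -33, -32]]
Observability matrix O = [C; CA; CA^2] = [[-4, 2, 3], [-11, -12, 17], [-4, -33, -32]]
Expanding along the first row, det(O) = (-4)·((-12)·(-32) - 17·(-33)) - 2·((-11)·(-32) - 17·(-4)) + 3·((-11)·(-33) - (-12)·(-4)) = (-4)·945 - 2·420 + 3·315 = -3675
Since det(O) ≠ 0, rank(O) = 3 and the system is completely observable.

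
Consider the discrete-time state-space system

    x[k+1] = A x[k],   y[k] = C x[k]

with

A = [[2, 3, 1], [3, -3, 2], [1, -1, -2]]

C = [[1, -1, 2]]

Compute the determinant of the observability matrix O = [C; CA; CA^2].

CA = [[1, 4, -5]]
CA^2 = [[9, -4, 19]]
Observability matrix O = [C; CA; CA^2] = [[1, -1, 2], [1, 4, -5], [9, -4, 19]]
Expanding along the first row, det(O) = 1·(4·19 - (-5)·(-4)) - (-1)·(1·19 - (-5)·9) + 2·(1·(-4) - 4·9) = 1·56 - (-1)·64 + 2·(-40) = 40
Since det(O) ≠ 0, rank(O) = 3 and the system is completely observable.

40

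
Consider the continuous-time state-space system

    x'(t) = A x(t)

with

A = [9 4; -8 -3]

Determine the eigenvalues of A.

det(sI - A) = s^2 - (tr A)s + det A, with tr A = 9 + (-3) = 6 and det A = 9·(-3) - 4·(-8) = -27 - (-32) = 5.
So p(s) = det(sI - A) = s^2 - 6s + 5.
Factor s^2 - 6s + 5: two numbers with sum 6 and product 5 are 5 and 1, so s^2 - 6s + 5 = (s - 5)(s - 1).
Hence p(s) = (s - 5) (s - 1), with roots 1, 5.
At least one eigenvalue has non-negative real part, so the system is not asymptotically stable.

1, 5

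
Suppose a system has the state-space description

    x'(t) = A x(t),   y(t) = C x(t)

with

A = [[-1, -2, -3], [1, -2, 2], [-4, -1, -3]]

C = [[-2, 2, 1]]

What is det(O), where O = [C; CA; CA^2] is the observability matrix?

CA = [[0, -1, 7]]
CA^2 = [[-29, -5, -23]]
Observability matrix O = [C; CA; CA^2] = [[-2, 2, 1], [0, -1, 7], [-29, -5, -23]]
Expanding along the first row, det(O) = (-2)·((-1)·(-23) - 7·(-5)) - 2·(0·(-23) - 7·(-29)) + 1·(0·(-5) - (-1)·(-29)) = (-2)·58 - 2·203 + 1·(-29) = -551
Since det(O) ≠ 0, rank(O) = 3 and the system is completely observable.

-551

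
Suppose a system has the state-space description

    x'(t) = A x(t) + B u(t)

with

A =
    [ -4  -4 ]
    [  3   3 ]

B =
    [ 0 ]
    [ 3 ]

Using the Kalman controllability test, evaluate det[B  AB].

AB = [[-12], [9]]
Controllability matrix C = [B  AB] = [[0, -12], [3, 9]]
det(C) = 0·9 - (-12)·3 = 0 - (-36) = 36
Since det(C) ≠ 0, rank(C) = 2 and the system is completely controllable.

36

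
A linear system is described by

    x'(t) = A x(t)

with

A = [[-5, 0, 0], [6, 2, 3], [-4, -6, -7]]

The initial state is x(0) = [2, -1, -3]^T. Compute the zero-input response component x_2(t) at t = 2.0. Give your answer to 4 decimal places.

det(sI - A) = s^3 - (tr A)s^2 + (M11 + M22 + M33)s - det A, where Mii is the 2×2 principal minor of A obtained by deleting row i and column i.
tr A = (-5) + 2 + (-7) = -10; M11 = 2·(-7) - 3·(-6) = -14 - (-18) = 4; M22 = (-5)·(-7) - 0·(-4) = 35 - 0 = 35; M33 = (-5)·2 - 0·6 = -10 - 0 = -10; sum of minors = 29.
det A = (-5)·(2·(-7) - 3·(-6)) - 0·(6·(-7) - 3·(-4)) + 0·(6·(-6) - 2·(-4)) = (-5)·4 - 0·(-30) + 0·(-28) = -20.
So p(s) = det(sI - A) = s^3 + 10s^2 + 29s + 20.
Rational-root test: any integer root divides 20. Testing small divisors, s = -1 works: p(-1) = -1 + 10 + (-29) + 20 = 0, so (s + 1) is a factor.
Dividing, p(s) = (s + 1)(s^2 + 9s + 20).
Factor s^2 + 9s + 20: two numbers with sum -9 and product 20 are -4 and -5, so s^2 + 9s + 20 = (s + 4)(s + 5).
Hence p(s) = (s + 1) (s + 4) (s + 5), with roots -5, -4, -1.
The eigenvalues -5, -4, -1 are distinct and real, so A is diagonalisable and x(t) = e^{At} x(0) = V diag(e^{λ_i t}) V^{-1} x(0), where the columns of V are the eigenvectors.
λ = -5: A - (-5)I = [[0, 0, 0], [6, 7, 3], [-4, -6, -2]]. v must be orthogonal to every row; (row 2) × (row 3) = [4, 0, -8], so take v_1 = [1, 0, -2]^T.
λ = -4: A - (-4)I = [[-1, 0, 0], [6, 6, 3], [-4, -6, -3]]. v must be orthogonal to every row; (row 1) × (row 2) = [0, 3, -6], so take v_2 = [0, 1, -2]^T.
λ = -1: A - (-1)I = [[-4, 0, 0], [6, 3, 3], [-4, -6, -6]]. v must be orthogonal to every row; (row 1) × (row 2) = [0, 12, -12], so take v_3 = [0, 1, -1]^T.
V = [v_1 v_2 v_3] = [[1, 0, 0], [0, 1, 1], [-2, -2, -1]] has det V = 1, so V^{-1} = adj(V)/det V = [[1, 0, 0], [-2, -1, -1], [2, 2, 1]].
Modal coordinates z(0) = V^{-1} x(0): 1·2 + 0·(-1) + 0·(-3) = 2; (-2)·2 + (-1)·(-1) + (-1)·(-3) = 0; 2·2 + 2·(-1) + 1·(-3) = -1; so z(0) = [2, 0, -1]^T.
x_2(t) = Σ_i (v_i)_2 · z_i(0) · e^{λ_i t} (row 2 of V times the modal terms).
x_2(2.0) = 0·2·e^{-5·2.0} + 1·0·e^{-4·2.0} + 1·(-1)·e^{-1·2.0} = 0·0.000045 + 0·0.000335 + (-1)·0.135335 = -0.1353.

-0.1353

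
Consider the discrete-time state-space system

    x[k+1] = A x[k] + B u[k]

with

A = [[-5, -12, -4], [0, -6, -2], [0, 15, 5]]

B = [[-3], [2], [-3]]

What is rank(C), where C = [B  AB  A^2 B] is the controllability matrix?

AB = [[3], [-6], [15]]
A^2B = [[-3], [6], [-15]]
Controllability matrix C = [B  AB  A^2B] = [[-3, 3, -3], [2, -6, 6], [-3, 15, -15]]
The rows r1, r2, r3 of C are linearly dependent: r1 + 3·r2 + r3 = 0 (check each entry), so rank(C) ≤ 2.
The 2×2 minor from rows 1, 2, columns 1, 2 is (-3)·(-6) - 3·2 = 18 - 6 = 12 ≠ 0, so rank(C) = 2.
rank(C) = 2 < n = 3, so the pair (A, B) is not completely controllable.

2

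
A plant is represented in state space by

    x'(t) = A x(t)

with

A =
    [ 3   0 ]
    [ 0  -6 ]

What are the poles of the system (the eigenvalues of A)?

-6, 3

det(sI - A) = s^2 - (tr A)s + det A, with tr A = 3 + (-6) = -3 and det A = 3·(-6) - 0·0 = -18 - 0 = -18.
So p(s) = det(sI - A) = s^2 + 3s - 18.
Factor s^2 + 3s - 18: two numbers with sum -3 and product -18 are 3 and -6, so s^2 + 3s - 18 = (s - 3)(s + 6).
Hence p(s) = (s - 3) (s + 6), with roots -6, 3.
At least one eigenvalue has non-negative real part, so the system is not asymptotically stable.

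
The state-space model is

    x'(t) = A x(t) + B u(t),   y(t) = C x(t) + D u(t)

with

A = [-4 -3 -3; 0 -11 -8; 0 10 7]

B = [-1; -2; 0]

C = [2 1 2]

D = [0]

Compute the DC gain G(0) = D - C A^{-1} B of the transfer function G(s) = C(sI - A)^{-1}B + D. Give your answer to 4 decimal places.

-6.1667

G(0) = C(-A)^{-1}B + D = -C A^{-1} B + D.
det A = -12, so A^{-1} = (1/-12)·adj(A) = [[-1/4, 3/4, 3/4], [0, 7/3, 8/3], [0, -10/3, -11/3]]
A^{-1} B = [-5/4, -14/3, 20/3]^T
C A^{-1} B = 37/6
G(0) = D - C A^{-1} B = 0 - (37/6) = -37/6 ≈ -6.1667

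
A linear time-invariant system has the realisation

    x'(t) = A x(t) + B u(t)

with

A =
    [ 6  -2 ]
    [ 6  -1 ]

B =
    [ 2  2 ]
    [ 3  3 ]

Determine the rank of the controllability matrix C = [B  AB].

1

AB = [[6, 6], [9, 9]]
Controllability matrix C = [B  AB] = [[2, 2, 6, 6], [3, 3, 9, 9]]
Every column of C is a scalar multiple of column 1 = [2, 3] (multipliers 1, 1, 3, 3), so the columns span a one-dimensional space.
C ≠ 0, hence rank(C) = 1.
rank(C) = 1 < n = 2, so the pair (A, B) is not completely controllable.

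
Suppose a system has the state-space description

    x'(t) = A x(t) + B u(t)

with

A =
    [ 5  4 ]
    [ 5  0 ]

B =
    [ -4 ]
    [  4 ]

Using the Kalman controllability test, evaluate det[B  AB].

AB = [[-4], [-20]]
Controllability matrix C = [B  AB] = [[-4, -4], [4, -20]]
det(C) = (-4)·(-20) - (-4)·4 = 80 - (-16) = 96
Since det(C) ≠ 0, rank(C) = 2 and the system is completely controllable.

96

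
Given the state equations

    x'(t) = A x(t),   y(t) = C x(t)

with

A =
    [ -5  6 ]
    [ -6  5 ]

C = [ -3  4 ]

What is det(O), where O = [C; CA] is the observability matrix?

30

CA = [[-9, 2]]
Observability matrix O = [C; CA] = [[-3, 4], [-9, 2]]
det(O) = (-3)·2 - 4·(-9) = -6 - (-36) = 30
Since det(O) ≠ 0, rank(O) = 2 and the system is completely observable.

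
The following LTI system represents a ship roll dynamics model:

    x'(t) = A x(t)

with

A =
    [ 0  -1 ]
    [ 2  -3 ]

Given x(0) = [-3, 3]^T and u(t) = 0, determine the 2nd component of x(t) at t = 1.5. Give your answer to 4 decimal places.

det(sI - A) = s^2 - (tr A)s + det A, with tr A = 0 + (-3) = -3 and det A = 0·(-3) - (-1)·2 = 0 - (-2) = 2.
So p(s) = det(sI - A) = s^2 + 3s + 2.
Factor s^2 + 3s + 2: two numbers with sum -3 and product 2 are -1 and -2, so s^2 + 3s + 2 = (s + 1)(s + 2).
Hence p(s) = (s + 1) (s + 2), with roots -2, -1.
The eigenvalues -2, -1 are distinct and real, so A is diagonalisable and x(t) = e^{At} x(0) = V diag(e^{λ_i t}) V^{-1} x(0), where the columns of V are the eigenvectors.
λ = -2: A - (-2)I = [[2, -1], [2, -1]]. Row 1 gives 2·v1 + (-1)·v2 = 0, so take v_1 = [-1, -2]^T.
λ = -1: A - (-1)I = [[1, -1], [2, -2]]. Row 1 gives 1·v1 + (-1)·v2 = 0, so take v_2 = [1, 1]^T.
V = [v_1 v_2] = [[-1, 1], [-2, 1]] has det V = 1, so V^{-1} = adj(V)/det V = [[1, -1], [2, -1]].
Modal coordinates z(0) = V^{-1} x(0): 1·(-3) + (-1)·3 = -6; 2·(-3) + (-1)·3 = -9; so z(0) = [-6, -9]^T.
x_2(t) = Σ_i (v_i)_2 · z_i(0) · e^{λ_i t} (row 2 of V times the modal terms).
x_2(1.5) = (-2)·(-6)·e^{-2·1.5} + 1·(-9)·e^{-1·1.5} = 12·0.049787 + (-9)·0.223130 = -1.4107.

-1.4107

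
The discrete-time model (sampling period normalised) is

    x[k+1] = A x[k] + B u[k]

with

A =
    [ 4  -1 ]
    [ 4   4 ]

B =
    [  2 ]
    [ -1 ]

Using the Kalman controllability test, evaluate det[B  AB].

AB = [[9], [4]]
Controllability matrix C = [B  AB] = [[2, 9], [-1, 4]]
det(C) = 2·4 - 9·(-1) = 8 - (-9) = 17
Since det(C) ≠ 0, rank(C) = 2 and the system is completely controllable.

17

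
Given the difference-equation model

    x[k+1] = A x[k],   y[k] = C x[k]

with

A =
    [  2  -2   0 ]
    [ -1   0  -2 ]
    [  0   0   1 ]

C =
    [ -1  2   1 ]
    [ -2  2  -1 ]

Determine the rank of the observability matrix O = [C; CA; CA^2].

3

CA = [[-4, 2, -3], [-6, 4, -5]]
CA^2 = [[-10, 8, -7], [-16, 12, -13]]
Observability matrix O = [C; CA; CA^2] = [[-1, 2, 1], [-2, 2, -1], [-4, 2, -3], [-6, 4, -5], [-10, 8, -7], [-16, 12, -13]]
Take the 3×3 submatrix of O formed by rows 1, 2, 3: [[-1, 2, 1], [-2, 2, -1], [-4, 2, -3]]. Its determinant is (-1)·(2·(-3) - (-1)·2) - 2·((-2)·(-3) - (-1)·(-4)) + 1·((-2)·2 - 2·(-4)) = (-1)·(-4) - 2·2 + 1·4 = 4 ≠ 0.
So rank(O) ≥ 3; since O has 3 columns, rank(O) = 3.
rank(O) = 3 = n, so the pair (A, C) is completely observable.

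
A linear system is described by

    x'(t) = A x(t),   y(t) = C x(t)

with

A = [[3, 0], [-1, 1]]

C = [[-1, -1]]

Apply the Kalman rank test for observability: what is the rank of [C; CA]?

2

CA = [[-2, -1]]
Observability matrix O = [C; CA] = [[-1, -1], [-2, -1]]
det(O) = (-1)·(-1) - (-1)·(-2) = 1 - 2 = -1 ≠ 0, so rank(O) = 2.
rank(O) = 2 = n, so the pair (A, C) is completely observable.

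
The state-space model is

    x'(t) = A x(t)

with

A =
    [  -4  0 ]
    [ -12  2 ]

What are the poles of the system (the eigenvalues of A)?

-4, 2

det(sI - A) = s^2 - (tr A)s + det A, with tr A = (-4) + 2 = -2 and det A = (-4)·2 - 0·(-12) = -8 - 0 = -8.
So p(s) = det(sI - A) = s^2 + 2s - 8.
Factor s^2 + 2s - 8: two numbers with sum -2 and product -8 are 2 and -4, so s^2 + 2s - 8 = (s - 2)(s + 4).
Hence p(s) = (s - 2) (s + 4), with roots -4, 2.
At least one eigenvalue has non-negative real part, so the system is not asymptotically stable.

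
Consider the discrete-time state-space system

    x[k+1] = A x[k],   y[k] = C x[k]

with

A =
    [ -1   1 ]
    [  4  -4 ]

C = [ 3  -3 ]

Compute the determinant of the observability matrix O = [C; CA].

CA = [[-15, 15]]
Observability matrix O = [C; CA] = [[3, -3], [-15, 15]]
det(O) = 3·15 - (-3)·(-15) = 45 - 45 = 0
Since det(O) = 0, rank(O) < 2 and the system is not completely observable.

0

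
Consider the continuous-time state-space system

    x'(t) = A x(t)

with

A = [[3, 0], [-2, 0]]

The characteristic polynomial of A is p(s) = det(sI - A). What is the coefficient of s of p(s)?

-3

For a 2×2 matrix, det(sI - A) = s^2 - (tr A)s + det A.
tr A = 3, det A = 0.
So p(s) = s^2 - 3s.
The coefficient of s is -3.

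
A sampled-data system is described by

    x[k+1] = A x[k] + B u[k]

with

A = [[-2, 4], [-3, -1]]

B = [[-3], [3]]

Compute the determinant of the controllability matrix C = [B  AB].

AB = [[18], [6]]
Controllability matrix C = [B  AB] = [[-3, 18], [3, 6]]
det(C) = (-3)·6 - 18·3 = -18 - 54 = -72
Since det(C) ≠ 0, rank(C) = 2 and the system is completely controllable.

-72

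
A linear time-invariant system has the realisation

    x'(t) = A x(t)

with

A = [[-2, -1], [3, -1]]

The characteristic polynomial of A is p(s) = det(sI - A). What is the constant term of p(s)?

For a 2×2 matrix, det(sI - A) = s^2 - (tr A)s + det A.
tr A = -3, det A = 5.
So p(s) = s^2 + 3s + 5.
The constant term is 5.

5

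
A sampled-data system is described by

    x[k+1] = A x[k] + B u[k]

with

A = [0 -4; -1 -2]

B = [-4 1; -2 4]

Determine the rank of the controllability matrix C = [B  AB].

2

AB = [[8, -16], [8, -9]]
Controllability matrix C = [B  AB] = [[-4, 1, 8, -16], [-2, 4, 8, -9]]
Take the 2×2 submatrix of C formed by columns 1, 2: [[-4, 1], [-2, 4]]. Its determinant is (-4)·4 - 1·(-2) = -16 - (-2) = -14 ≠ 0.
So rank(C) ≥ 2; since C has 2 rows, rank(C) = 2.
rank(C) = 2 = n, so the pair (A, B) is completely controllable.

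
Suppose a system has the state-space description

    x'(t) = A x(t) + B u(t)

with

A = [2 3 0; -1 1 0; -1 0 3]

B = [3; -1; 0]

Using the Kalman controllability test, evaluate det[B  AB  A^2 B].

AB = [[3], [-4], [-3]]
A^2B = [[-6], [-7], [-12]]
Controllability matrix C = [B  AB  A^2B] = [[3, 3, -6], [-1, -4, -7], [0, -3, -12]]
Expanding along the first row, det(C) = 3·((-4)·(-12) - (-7)·(-3)) - 3·((-1)·(-12) - (-7)·0) + (-6)·((-1)·(-3) - (-4)·0) = 3·27 - 3·12 + (-6)·3 = 27
Since det(C) ≠ 0, rank(C) = 3 and the system is completely controllable.

27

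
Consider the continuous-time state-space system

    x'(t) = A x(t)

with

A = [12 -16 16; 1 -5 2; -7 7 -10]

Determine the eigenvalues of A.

det(sI - A) = s^3 - (tr A)s^2 + (M11 + M22 + M33)s - det A, where Mii is the 2×2 principal minor of A obtained by deleting row i and column i.
tr A = 12 + (-5) + (-10) = -3; M11 = (-5)·(-10) - 2·7 = 50 - 14 = 36; M22 = 12·(-10) - 16·(-7) = -120 - (-112) = -8; M33 = 12·(-5) - (-16)·1 = -60 - (-16) = -44; sum of minors = -16.
det A = 12·((-5)·(-10) - 2·7) - (-16)·(1·(-10) - 2·(-7)) + 16·(1·7 - (-5)·(-7)) = 12·36 - (-16)·4 + 16·(-28) = 48.
So p(s) = det(sI - A) = s^3 + 3s^2 - 16s - 48.
Rational-root test: any integer root divides -48. Testing small divisors, s = -3 works: p(-3) = -27 + 27 + 48 + (-48) = 0, so (s + 3) is a factor.
Dividing, p(s) = (s + 3)(s^2 - 16).
Factor s^2 - 16: two numbers with sum 0 and product -16 are 4 and -4, so s^2 - 16 = (s - 4)(s + 4).
Hence p(s) = (s - 4) (s + 3) (s + 4), with roots -4, -3, 4.
At least one eigenvalue has non-negative real part, so the system is not asymptotically stable.

-4, -3, 4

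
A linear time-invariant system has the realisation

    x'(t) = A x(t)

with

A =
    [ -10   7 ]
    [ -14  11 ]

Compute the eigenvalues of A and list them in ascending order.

det(sI - A) = s^2 - (tr A)s + det A, with tr A = (-10) + 11 = 1 and det A = (-10)·11 - 7·(-14) = -110 - (-98) = -12.
So p(s) = det(sI - A) = s^2 - s - 12.
Factor s^2 - s - 12: two numbers with sum 1 and product -12 are 4 and -3, so s^2 - s - 12 = (s - 4)(s + 3).
Hence p(s) = (s - 4) (s + 3), with roots -3, 4.
At least one eigenvalue has non-negative real part, so the system is not asymptotically stable.

-3, 4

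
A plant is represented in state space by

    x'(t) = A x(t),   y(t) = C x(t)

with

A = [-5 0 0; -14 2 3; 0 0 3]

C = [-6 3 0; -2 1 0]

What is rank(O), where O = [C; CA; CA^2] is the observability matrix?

CA = [[-12, 6, 9], [-4, 2, 3]]
CA^2 = [[-24, 12, 45], [-8, 4, 15]]
Observability matrix O = [C; CA; CA^2] = [[-6, 3, 0], [-2, 1, 0], [-12, 6, 9], [-4, 2, 3], [-24, 12, 45], [-8, 4, 15]]
The columns c1, c2, c3 of O are linearly dependent: c1 + 2·c2 = 0 (check each entry), so rank(O) ≤ 2.
The 2×2 minor from rows 1, 3, columns 1, 3 is (-6)·9 - 0·(-12) = -54 - 0 = -54 ≠ 0, so rank(O) = 2.
rank(O) = 2 < n = 3, so the pair (A, C) is not completely observable.

2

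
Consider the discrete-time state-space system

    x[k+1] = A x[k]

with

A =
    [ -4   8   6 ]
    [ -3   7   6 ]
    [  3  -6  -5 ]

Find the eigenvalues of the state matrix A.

det(zI - A) = z^3 - (tr A)z^2 + (M11 + M22 + M33)z - det A, where Mii is the 2×2 principal minor of A obtained by deleting row i and column i.
tr A = (-4) + 7 + (-5) = -2; M11 = 7·(-5) - 6·(-6) = -35 - (-36) = 1; M22 = (-4)·(-5) - 6·3 = 20 - 18 = 2; M33 = (-4)·7 - 8·(-3) = -28 - (-24) = -4; sum of minors = -1.
det A = (-4)·(7·(-5) - 6·(-6)) - 8·((-3)·(-5) - 6·3) + 6·((-3)·(-6) - 7·3) = (-4)·1 - 8·(-3) + 6·(-3) = 2.
So p(z) = det(zI - A) = z^3 + 2z^2 - z - 2.
Rational-root test: any integer root divides -2. Testing small divisors, z = -1 works: p(-1) = -1 + 2 + 1 + (-2) = 0, so (z + 1) is a factor.
Dividing, p(z) = (z + 1)(z^2 + z - 2).
Factor z^2 + z - 2: two numbers with sum -1 and product -2 are 1 and -2, so z^2 + z - 2 = (z - 1)(z + 2).
Hence p(z) = (z - 1) (z + 1) (z + 2), with roots -2, -1, 1.

-2, -1, 1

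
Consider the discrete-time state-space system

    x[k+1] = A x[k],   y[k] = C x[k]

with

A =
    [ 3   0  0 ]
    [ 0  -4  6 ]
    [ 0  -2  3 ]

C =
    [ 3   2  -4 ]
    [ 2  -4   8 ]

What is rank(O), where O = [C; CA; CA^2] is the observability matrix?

CA = [[9, 0, 0], [6, 0, 0]]
CA^2 = [[27, 0, 0], [18, 0, 0]]
Observability matrix O = [C; CA; CA^2] = [[3, 2, -4], [2, -4, 8], [9, 0, 0], [6, 0, 0], [27, 0, 0], [18, 0, 0]]
The columns c1, c2, c3 of O are linearly dependent: 2·c2 + c3 = 0 (check each entry), so rank(O) ≤ 2.
The 2×2 minor from rows 1, 2, columns 1, 2 is 3·(-4) - 2·2 = -12 - 4 = -16 ≠ 0, so rank(O) = 2.
rank(O) = 2 < n = 3, so the pair (A, C) is not completely observable.

2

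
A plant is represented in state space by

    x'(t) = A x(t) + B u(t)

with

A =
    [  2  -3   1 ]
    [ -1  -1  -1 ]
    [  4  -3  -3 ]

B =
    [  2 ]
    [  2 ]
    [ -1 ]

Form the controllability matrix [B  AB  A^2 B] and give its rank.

AB = [[-3], [-3], [5]]
A^2B = [[8], [1], [-18]]
Controllability matrix C = [B  AB  A^2B] = [[2, -3, 8], [2, -3, 1], [-1, 5, -18]]
det(C) = 2·((-3)·(-18) - 1·5) - (-3)·(2·(-18) - 1·(-1)) + 8·(2·5 - (-3)·(-1)) = 2·49 - (-3)·(-35) + 8·7 = 49 ≠ 0, so rank(C) = 3.
rank(C) = 3 = n, so the pair (A, B) is completely controllable.

3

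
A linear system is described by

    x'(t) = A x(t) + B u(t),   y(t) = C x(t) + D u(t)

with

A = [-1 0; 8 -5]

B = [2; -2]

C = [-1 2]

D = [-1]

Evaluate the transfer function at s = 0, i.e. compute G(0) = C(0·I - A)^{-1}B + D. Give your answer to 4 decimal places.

2.6000

G(0) = C(-A)^{-1}B + D = -C A^{-1} B + D.
det A = 5, so A^{-1} = (1/5)·adj(A) = [[-1, 0], [-8/5, -1/5]]
A^{-1} B = [-2, -14/5]^T
C A^{-1} B = -18/5
G(0) = D - C A^{-1} B = -1 - (-18/5) = 13/5 ≈ 2.6000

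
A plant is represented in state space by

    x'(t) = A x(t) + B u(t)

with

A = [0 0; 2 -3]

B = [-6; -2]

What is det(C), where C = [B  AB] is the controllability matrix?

AB = [[0], [-6]]
Controllability matrix C = [B  AB] = [[-6, 0], [-2, -6]]
det(C) = (-6)·(-6) - 0·(-2) = 36 - 0 = 36
Since det(C) ≠ 0, rank(C) = 2 and the system is completely controllable.

36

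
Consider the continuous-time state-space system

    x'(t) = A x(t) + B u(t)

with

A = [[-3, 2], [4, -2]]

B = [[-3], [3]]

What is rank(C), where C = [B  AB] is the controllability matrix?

AB = [[15], [-18]]
Controllability matrix C = [B  AB] = [[-3, 15], [3, -18]]
det(C) = (-3)·(-18) - 15·3 = 54 - 45 = 9 ≠ 0, so rank(C) = 2.
rank(C) = 2 = n, so the pair (A, B) is completely controllable.

2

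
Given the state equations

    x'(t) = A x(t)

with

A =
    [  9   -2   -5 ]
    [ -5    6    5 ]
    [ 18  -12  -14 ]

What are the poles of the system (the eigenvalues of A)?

-4, 1, 4

det(sI - A) = s^3 - (tr A)s^2 + (M11 + M22 + M33)s - det A, where Mii is the 2×2 principal minor of A obtained by deleting row i and column i.
tr A = 9 + 6 + (-14) = 1; M11 = 6·(-14) - 5·(-12) = -84 - (-60) = -24; M22 = 9·(-14) - (-5)·18 = -126 - (-90) = -36; M33 = 9·6 - (-2)·(-5) = 54 - 10 = 44; sum of minors = -16.
det A = 9·(6·(-14) - 5·(-12)) - (-2)·((-5)·(-14) - 5·18) + (-5)·((-5)·(-12) - 6·18) = 9·(-24) - (-2)·(-20) + (-5)·(-48) = -16.
So p(s) = det(sI - A) = s^3 - s^2 - 16s + 16.
Rational-root test: any integer root divides 16. Testing small divisors, s = 1 works: p(1) = 1 + (-1) + (-16) + 16 = 0, so (s - 1) is a factor.
Dividing, p(s) = (s - 1)(s^2 - 16).
Factor s^2 - 16: two numbers with sum 0 and product -16 are 4 and -4, so s^2 - 16 = (s - 4)(s + 4).
Hence p(s) = (s - 4) (s - 1) (s + 4), with roots -4, 1, 4.
At least one eigenvalue has non-negative real part, so the system is not asymptotically stable.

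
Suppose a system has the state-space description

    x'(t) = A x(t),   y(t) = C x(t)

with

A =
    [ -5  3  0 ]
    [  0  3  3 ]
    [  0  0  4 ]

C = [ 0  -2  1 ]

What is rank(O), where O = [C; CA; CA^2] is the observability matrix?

2

CA = [[0, -6, -2]]
CA^2 = [[0, -18, -26]]
Observability matrix O = [C; CA; CA^2] = [[0, -2, 1], [0, -6, -2], [0, -18, -26]]
Column 1 of O is identically zero, so rank(O) ≤ 2.
The 2×2 minor from rows 1, 2, columns 2, 3 is (-2)·(-2) - 1·(-6) = 4 - (-6) = 10 ≠ 0, so rank(O) = 2.
rank(O) = 2 < n = 3, so the pair (A, C) is not completely observable.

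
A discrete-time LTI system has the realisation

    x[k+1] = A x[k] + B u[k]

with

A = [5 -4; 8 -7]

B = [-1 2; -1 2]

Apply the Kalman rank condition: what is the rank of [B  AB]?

1

AB = [[-1, 2], [-1, 2]]
Controllability matrix C = [B  AB] = [[-1, 2, -1, 2], [-1, 2, -1, 2]]
Every column of C is a scalar multiple of column 1 = [-1, -1] (multipliers 1, -2, 1, -2), so the columns span a one-dimensional space.
C ≠ 0, hence rank(C) = 1.
rank(C) = 1 < n = 2, so the pair (A, B) is not completely controllable.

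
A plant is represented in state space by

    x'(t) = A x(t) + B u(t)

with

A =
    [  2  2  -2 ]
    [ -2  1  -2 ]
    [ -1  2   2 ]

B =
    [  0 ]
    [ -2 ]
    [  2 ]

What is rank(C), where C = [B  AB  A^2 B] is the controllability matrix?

AB = [[-8], [-6], [0]]
A^2B = [[-28], [10], [-4]]
Controllability matrix C = [B  AB  A^2B] = [[0, -8, -28], [-2, -6, 10], [2, 0, -4]]
det(C) = 0·((-6)·(-4) - 10·0) - (-8)·((-2)·(-4) - 10·2) + (-28)·((-2)·0 - (-6)·2) = 0·24 - (-8)·(-12) + (-28)·12 = -432 ≠ 0, so rank(C) = 3.
rank(C) = 3 = n, so the pair (A, B) is completely controllable.

3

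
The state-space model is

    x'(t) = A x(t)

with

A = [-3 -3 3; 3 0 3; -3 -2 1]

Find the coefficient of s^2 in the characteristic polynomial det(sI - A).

2

Expand det(sI - A) for the 3×3 matrix.
p(s) = s^3 + 2s^2 + 21s.
(Check: constant term = det(-A) = (-1)^3 det A = 0; coefficient of s^2 = -tr A = 2.)
The coefficient of s^2 is 2.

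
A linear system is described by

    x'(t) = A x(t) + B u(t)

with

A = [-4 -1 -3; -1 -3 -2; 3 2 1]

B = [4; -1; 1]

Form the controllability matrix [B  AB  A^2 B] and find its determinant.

824

AB = [[-18], [-3], [11]]
A^2B = [[42], [5], [-49]]
Controllability matrix C = [B  AB  A^2B] = [[4, -18, 42], [-1, -3, 5], [1, 11, -49]]
Expanding along the first row, det(C) = 4·((-3)·(-49) - 5·11) - (-18)·((-1)·(-49) - 5·1) + 42·((-1)·11 - (-3)·1) = 4·92 - (-18)·44 + 42·(-8) = 824
Since det(C) ≠ 0, rank(C) = 3 and the system is completely controllable.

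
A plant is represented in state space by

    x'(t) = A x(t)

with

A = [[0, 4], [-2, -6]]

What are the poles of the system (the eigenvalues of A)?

det(sI - A) = s^2 - (tr A)s + det A, with tr A = 0 + (-6) = -6 and det A = 0·(-6) - 4·(-2) = 0 - (-8) = 8.
So p(s) = det(sI - A) = s^2 + 6s + 8.
Factor s^2 + 6s + 8: two numbers with sum -6 and product 8 are -2 and -4, so s^2 + 6s + 8 = (s + 2)(s + 4).
Hence p(s) = (s + 2) (s + 4), with roots -4, -2.
All eigenvalues have negative real part, so the system is asymptotically stable.

-4, -2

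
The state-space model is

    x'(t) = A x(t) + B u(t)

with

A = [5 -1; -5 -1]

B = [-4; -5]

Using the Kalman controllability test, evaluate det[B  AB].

-175

AB = [[-15], [25]]
Controllability matrix C = [B  AB] = [[-4, -15], [-5, 25]]
det(C) = (-4)·25 - (-15)·(-5) = -100 - 75 = -175
Since det(C) ≠ 0, rank(C) = 2 and the system is completely controllable.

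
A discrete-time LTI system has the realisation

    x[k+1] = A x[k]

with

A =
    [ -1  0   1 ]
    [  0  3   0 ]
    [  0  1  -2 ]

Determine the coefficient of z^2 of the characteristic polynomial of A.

0

Expand det(zI - A) for the 3×3 matrix.
p(z) = z^3 - 7z - 6.
(Check: constant term = det(-A) = (-1)^3 det A = -6; coefficient of z^2 = -tr A = 0.)
The coefficient of z^2 is 0.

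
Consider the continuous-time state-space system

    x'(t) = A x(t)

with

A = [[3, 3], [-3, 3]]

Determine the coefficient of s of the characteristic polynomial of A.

-6

For a 2×2 matrix, det(sI - A) = s^2 - (tr A)s + det A.
tr A = 6, det A = 18.
So p(s) = s^2 - 6s + 18.
The coefficient of s is -6.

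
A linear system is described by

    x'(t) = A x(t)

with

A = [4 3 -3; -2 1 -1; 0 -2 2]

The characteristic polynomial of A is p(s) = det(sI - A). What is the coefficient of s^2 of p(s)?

Expand det(sI - A) for the 3×3 matrix.
p(s) = s^3 - 7s^2 + 18s.
(Check: constant term = det(-A) = (-1)^3 det A = 0; coefficient of s^2 = -tr A = -7.)
The coefficient of s^2 is -7.

-7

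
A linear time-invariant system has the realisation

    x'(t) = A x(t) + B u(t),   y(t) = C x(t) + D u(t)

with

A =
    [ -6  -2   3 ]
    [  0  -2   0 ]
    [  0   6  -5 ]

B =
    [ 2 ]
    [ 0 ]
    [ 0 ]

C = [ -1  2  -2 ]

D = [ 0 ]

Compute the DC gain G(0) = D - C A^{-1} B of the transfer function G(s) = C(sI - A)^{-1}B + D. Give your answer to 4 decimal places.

G(0) = C(-A)^{-1}B + D = -C A^{-1} B + D.
det A = -60, so A^{-1} = (1/-60)·adj(A) = [[-1/6, -2/15, -1/10], [0, -1/2, 0], [0, -3/5, -1/5]]
A^{-1} B = [-1/3, 0, 0]^T
C A^{-1} B = 1/3
G(0) = D - C A^{-1} B = 0 - (1/3) = -1/3 ≈ -0.3333

-0.3333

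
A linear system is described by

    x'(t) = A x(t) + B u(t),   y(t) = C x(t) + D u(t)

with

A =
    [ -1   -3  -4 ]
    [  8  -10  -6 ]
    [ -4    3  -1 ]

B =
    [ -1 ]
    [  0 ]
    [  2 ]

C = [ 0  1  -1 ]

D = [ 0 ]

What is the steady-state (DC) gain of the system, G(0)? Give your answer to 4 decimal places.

G(0) = C(-A)^{-1}B + D = -C A^{-1} B + D.
det A = -60, so A^{-1} = (1/-60)·adj(A) = [[-7/15, 1/4, 11/30], [-8/15, 1/4, 19/30], [4/15, -1/4, -17/30]]
A^{-1} B = [6/5, 9/5, -7/5]^T
C A^{-1} B = 16/5
G(0) = D - C A^{-1} B = 0 - (16/5) = -16/5 ≈ -3.2000

-3.2000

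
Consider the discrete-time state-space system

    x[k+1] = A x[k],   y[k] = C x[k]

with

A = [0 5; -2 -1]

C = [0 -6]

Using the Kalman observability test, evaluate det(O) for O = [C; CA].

72

CA = [[12, 6]]
Observability matrix O = [C; CA] = [[0, -6], [12, 6]]
det(O) = 0·6 - (-6)·12 = 0 - (-72) = 72
Since det(O) ≠ 0, rank(O) = 2 and the system is completely observable.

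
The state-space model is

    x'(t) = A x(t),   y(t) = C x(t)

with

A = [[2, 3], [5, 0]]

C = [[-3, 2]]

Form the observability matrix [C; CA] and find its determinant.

19

CA = [[4, -9]]
Observability matrix O = [C; CA] = [[-3, 2], [4, -9]]
det(O) = (-3)·(-9) - 2·4 = 27 - 8 = 19
Since det(O) ≠ 0, rank(O) = 2 and the system is completely observable.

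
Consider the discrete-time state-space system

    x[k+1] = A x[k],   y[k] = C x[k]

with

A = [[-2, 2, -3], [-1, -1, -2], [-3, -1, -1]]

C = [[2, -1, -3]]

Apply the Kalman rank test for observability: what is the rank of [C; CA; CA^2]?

CA = [[6, 8, -1]]
CA^2 = [[-17, 5, -33]]
Observability matrix O = [C; CA; CA^2] = [[2, -1, -3], [6, 8, -1], [-17, 5, -33]]
det(O) = 2·(8·(-33) - (-1)·5) - (-1)·(6·(-33) - (-1)·(-17)) + (-3)·(6·5 - 8·(-17)) = 2·(-259) - (-1)·(-215) + (-3)·166 = -1231 ≠ 0, so rank(O) = 3.
rank(O) = 3 = n, so the pair (A, C) is completely observable.

3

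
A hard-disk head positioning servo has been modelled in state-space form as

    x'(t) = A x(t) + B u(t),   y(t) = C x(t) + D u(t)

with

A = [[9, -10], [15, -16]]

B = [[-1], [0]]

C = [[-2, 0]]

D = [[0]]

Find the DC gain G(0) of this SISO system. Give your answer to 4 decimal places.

5.3333

G(0) = C(-A)^{-1}B + D = -C A^{-1} B + D.
det A = 6, so A^{-1} = (1/6)·adj(A) = [[-8/3, 5/3], [-5/2, 3/2]]
A^{-1} B = [8/3, 5/2]^T
C A^{-1} B = -16/3
G(0) = D - C A^{-1} B = 0 - (-16/3) = 16/3 ≈ 5.3333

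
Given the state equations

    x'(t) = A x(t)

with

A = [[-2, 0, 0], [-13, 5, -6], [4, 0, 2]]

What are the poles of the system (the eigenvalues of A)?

-2, 2, 5

det(sI - A) = s^3 - (tr A)s^2 + (M11 + M22 + M33)s - det A, where Mii is the 2×2 principal minor of A obtained by deleting row i and column i.
tr A = (-2) + 5 + 2 = 5; M11 = 5·2 - (-6)·0 = 10 - 0 = 10; M22 = (-2)·2 - 0·4 = -4 - 0 = -4; M33 = (-2)·5 - 0·(-13) = -10 - 0 = -10; sum of minors = -4.
det A = (-2)·(5·2 - (-6)·0) - 0·((-13)·2 - (-6)·4) + 0·((-13)·0 - 5·4) = (-2)·10 - 0·(-2) + 0·(-20) = -20.
So p(s) = det(sI - A) = s^3 - 5s^2 - 4s + 20.
Rational-root test: any integer root divides 20. Testing small divisors, s = -2 works: p(-2) = -8 + (-20) + 8 + 20 = 0, so (s + 2) is a factor.
Dividing, p(s) = (s + 2)(s^2 - 7s + 10).
Factor s^2 - 7s + 10: two numbers with sum 7 and product 10 are 5 and 2, so s^2 - 7s + 10 = (s - 5)(s - 2).
Hence p(s) = (s - 5) (s - 2) (s + 2), with roots -2, 2, 5.
At least one eigenvalue has non-negative real part, so the system is not asymptotically stable.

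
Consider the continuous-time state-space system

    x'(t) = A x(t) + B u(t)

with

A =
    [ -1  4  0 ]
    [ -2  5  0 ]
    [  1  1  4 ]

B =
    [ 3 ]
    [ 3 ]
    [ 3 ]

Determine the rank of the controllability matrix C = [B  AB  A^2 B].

AB = [[9], [9], [18]]
A^2B = [[27], [27], [90]]
Controllability matrix C = [B  AB  A^2B] = [[3, 9, 27], [3, 9, 27], [3, 18, 90]]
The rows r1, r2, r3 of C are linearly dependent: -r1 + r2 = 0 (check each entry), so rank(C) ≤ 2.
The 2×2 minor from rows 1, 3, columns 1, 2 is 3·18 - 9·3 = 54 - 27 = 27 ≠ 0, so rank(C) = 2.
rank(C) = 2 < n = 3, so the pair (A, B) is not completely controllable.

2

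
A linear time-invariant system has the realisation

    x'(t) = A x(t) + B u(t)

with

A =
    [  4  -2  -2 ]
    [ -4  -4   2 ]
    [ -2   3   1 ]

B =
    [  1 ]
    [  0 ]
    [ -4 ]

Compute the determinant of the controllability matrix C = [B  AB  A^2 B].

-2736

AB = [[12], [-12], [-6]]
A^2B = [[84], [-12], [-66]]
Controllability matrix C = [B  AB  A^2B] = [[1, 12, 84], [0, -12, -12], [-4, -6, -66]]
Expanding along the first row, det(C) = 1·((-12)·(-66) - (-12)·(-6)) - 12·(0·(-66) - (-12)·(-4)) + 84·(0·(-6) - (-12)·(-4)) = 1·720 - 12·(-48) + 84·(-48) = -2736
Since det(C) ≠ 0, rank(C) = 3 and the system is completely controllable.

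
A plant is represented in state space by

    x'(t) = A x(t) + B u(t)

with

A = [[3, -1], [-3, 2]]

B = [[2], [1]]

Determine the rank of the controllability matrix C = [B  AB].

2

AB = [[5], [-4]]
Controllability matrix C = [B  AB] = [[2, 5], [1, -4]]
det(C) = 2·(-4) - 5·1 = -8 - 5 = -13 ≠ 0, so rank(C) = 2.
rank(C) = 2 = n, so the pair (A, B) is completely controllable.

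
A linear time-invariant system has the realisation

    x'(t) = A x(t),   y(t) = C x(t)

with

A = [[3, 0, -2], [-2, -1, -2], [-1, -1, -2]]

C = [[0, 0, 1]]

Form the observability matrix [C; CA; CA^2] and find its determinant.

-2

CA = [[-1, -1, -2]]
CA^2 = [[1, 3, 8]]
Observability matrix O = [C; CA; CA^2] = [[0, 0, 1], [-1, -1, -2], [1, 3, 8]]
Expanding along the first row, det(O) = 0·((-1)·8 - (-2)·3) - 0·((-1)·8 - (-2)·1) + 1·((-1)·3 - (-1)·1) = 0·(-2) - 0·(-6) + 1·(-2) = -2
Since det(O) ≠ 0, rank(O) = 3 and the system is completely observable.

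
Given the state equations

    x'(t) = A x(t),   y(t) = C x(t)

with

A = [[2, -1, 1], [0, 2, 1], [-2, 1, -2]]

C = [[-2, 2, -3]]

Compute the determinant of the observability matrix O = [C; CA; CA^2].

-38

CA = [[2, 3, 6]]
CA^2 = [[-8, 10, -7]]
Observability matrix O = [C; CA; CA^2] = [[-2, 2, -3], [2, 3, 6], [-8, 10, -7]]
Expanding along the first row, det(O) = (-2)·(3·(-7) - 6·10) - 2·(2·(-7) - 6·(-8)) + (-3)·(2·10 - 3·(-8)) = (-2)·(-81) - 2·34 + (-3)·44 = -38
Since det(O) ≠ 0, rank(O) = 3 and the system is completely observable.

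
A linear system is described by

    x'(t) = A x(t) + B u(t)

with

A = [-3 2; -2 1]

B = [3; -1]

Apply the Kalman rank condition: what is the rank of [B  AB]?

2

AB = [[-11], [-7]]
Controllability matrix C = [B  AB] = [[3, -11], [-1, -7]]
det(C) = 3·(-7) - (-11)·(-1) = -21 - 11 = -32 ≠ 0, so rank(C) = 2.
rank(C) = 2 = n, so the pair (A, B) is completely controllable.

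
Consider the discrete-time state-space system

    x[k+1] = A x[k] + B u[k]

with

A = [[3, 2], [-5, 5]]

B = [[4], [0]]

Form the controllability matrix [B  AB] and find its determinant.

AB = [[12], [-20]]
Controllability matrix C = [B  AB] = [[4, 12], [0, -20]]
det(C) = 4·(-20) - 12·0 = -80 - 0 = -80
Since det(C) ≠ 0, rank(C) = 2 and the system is completely controllable.

-80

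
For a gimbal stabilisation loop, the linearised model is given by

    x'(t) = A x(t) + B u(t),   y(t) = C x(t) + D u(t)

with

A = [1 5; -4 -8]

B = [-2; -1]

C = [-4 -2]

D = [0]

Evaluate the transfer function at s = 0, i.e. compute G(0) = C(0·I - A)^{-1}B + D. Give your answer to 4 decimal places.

5.5000

G(0) = C(-A)^{-1}B + D = -C A^{-1} B + D.
det A = 12, so A^{-1} = (1/12)·adj(A) = [[-2/3, -5/12], [1/3, 1/12]]
A^{-1} B = [7/4, -3/4]^T
C A^{-1} B = -11/2
G(0) = D - C A^{-1} B = 0 - (-11/2) = 11/2 ≈ 5.5000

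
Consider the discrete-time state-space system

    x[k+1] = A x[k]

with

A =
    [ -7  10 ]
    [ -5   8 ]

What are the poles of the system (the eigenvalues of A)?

det(zI - A) = z^2 - (tr A)z + det A, with tr A = (-7) + 8 = 1 and det A = (-7)·8 - 10·(-5) = -56 - (-50) = -6.
So p(z) = det(zI - A) = z^2 - z - 6.
Factor z^2 - z - 6: two numbers with sum 1 and product -6 are 3 and -2, so z^2 - z - 6 = (z - 3)(z + 2).
Hence p(z) = (z - 3) (z + 2), with roots -2, 3.

-2, 3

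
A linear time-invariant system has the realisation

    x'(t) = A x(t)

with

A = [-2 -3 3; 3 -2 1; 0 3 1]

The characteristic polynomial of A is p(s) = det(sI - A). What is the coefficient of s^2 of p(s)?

3

Expand det(sI - A) for the 3×3 matrix.
p(s) = s^3 + 3s^2 + 6s - 46.
(Check: constant term = det(-A) = (-1)^3 det A = -46; coefficient of s^2 = -tr A = 3.)
The coefficient of s^2 is 3.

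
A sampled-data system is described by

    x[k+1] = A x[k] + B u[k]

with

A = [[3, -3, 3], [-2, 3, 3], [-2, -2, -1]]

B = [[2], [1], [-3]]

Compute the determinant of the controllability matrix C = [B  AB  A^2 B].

AB = [[-6], [-10], [-3]]
A^2B = [[3], [-27], [35]]
Controllability matrix C = [B  AB  A^2B] = [[2, -6, 3], [1, -10, -27], [-3, -3, 35]]
Expanding along the first row, det(C) = 2·((-10)·35 - (-27)·(-3)) - (-6)·(1·35 - (-27)·(-3)) + 3·(1·(-3) - (-10)·(-3)) = 2·(-431) - (-6)·(-46) + 3·(-33) = -1237
Since det(C) ≠ 0, rank(C) = 3 and the system is completely controllable.

-1237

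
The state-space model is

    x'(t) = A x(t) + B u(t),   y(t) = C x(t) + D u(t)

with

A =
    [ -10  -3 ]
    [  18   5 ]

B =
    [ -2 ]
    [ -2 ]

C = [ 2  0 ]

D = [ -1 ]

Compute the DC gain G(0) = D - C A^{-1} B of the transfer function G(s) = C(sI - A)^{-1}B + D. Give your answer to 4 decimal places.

7.0000

G(0) = C(-A)^{-1}B + D = -C A^{-1} B + D.
det A = 4, so A^{-1} = (1/4)·adj(A) = [[5/4, 3/4], [-9/2, -5/2]]
A^{-1} B = [-4, 14]^T
C A^{-1} B = -8
G(0) = D - C A^{-1} B = -1 - (-8) = 7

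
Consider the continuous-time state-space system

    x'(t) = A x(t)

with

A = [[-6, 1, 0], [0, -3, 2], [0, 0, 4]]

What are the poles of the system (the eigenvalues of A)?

-6, -3, 4

det(sI - A) = s^3 - (tr A)s^2 + (M11 + M22 + M33)s - det A, where Mii is the 2×2 principal minor of A obtained by deleting row i and column i.
tr A = (-6) + (-3) + 4 = -5; M11 = (-3)·4 - 2·0 = -12 - 0 = -12; M22 = (-6)·4 - 0·0 = -24 - 0 = -24; M33 = (-6)·(-3) - 1·0 = 18 - 0 = 18; sum of minors = -18.
det A = (-6)·((-3)·4 - 2·0) - 1·(0·4 - 2·0) + 0·(0·0 - (-3)·0) = (-6)·(-12) - 1·0 + 0·0 = 72.
So p(s) = det(sI - A) = s^3 + 5s^2 - 18s - 72.
Rational-root test: any integer root divides -72. Testing small divisors, s = -3 works: p(-3) = -27 + 45 + 54 + (-72) = 0, so (s + 3) is a factor.
Dividing, p(s) = (s + 3)(s^2 + 2s - 24).
Factor s^2 + 2s - 24: two numbers with sum -2 and product -24 are 4 and -6, so s^2 + 2s - 24 = (s - 4)(s + 6).
Hence p(s) = (s - 4) (s + 3) (s + 6), with roots -6, -3, 4.
At least one eigenvalue has non-negative real part, so the system is not asymptotically stable.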